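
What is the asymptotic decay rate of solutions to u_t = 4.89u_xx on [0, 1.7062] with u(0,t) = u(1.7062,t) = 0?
Eigenvalues: λₙ = 4.89n²π²/1.7062².
First three modes:
  n=1: λ₁ = 4.89π²/1.7062² ≈ 16.579
  n=2: λ₂ = 19.56π²/1.7062² ≈ 66.315 (4× faster decay)
  n=3: λ₃ = 44.01π²/1.7062² ≈ 149.208 (9× faster decay)
As t → ∞, higher modes decay exponentially faster. The n=1 mode dominates: u ~ c₁ sin(πx/1.7062) e^{-λ₁t}.
Decay rate: λ₁ = 4.89π²/1.7062² ≈ 16.579.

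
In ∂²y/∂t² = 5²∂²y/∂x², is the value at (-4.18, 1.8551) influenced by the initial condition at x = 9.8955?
No. The domain of dependence is [-13.4555, 5.0955], and 9.8955 is outside this interval.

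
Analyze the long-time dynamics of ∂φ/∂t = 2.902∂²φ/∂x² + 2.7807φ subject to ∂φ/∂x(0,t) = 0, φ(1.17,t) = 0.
Long-time behavior: φ → 0. Diffusion dominates reaction (r=2.7807 < κπ²/(4L²)≈5.23); solution decays.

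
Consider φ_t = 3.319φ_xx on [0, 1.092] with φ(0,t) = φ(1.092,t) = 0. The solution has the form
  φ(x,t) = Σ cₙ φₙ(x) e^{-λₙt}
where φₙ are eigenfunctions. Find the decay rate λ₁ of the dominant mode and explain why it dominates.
Eigenvalues: λₙ = 3.319n²π²/1.092².
First three modes:
  n=1: λ₁ = 3.319π²/1.092² ≈ 27.47
  n=2: λ₂ = 13.276π²/1.092² ≈ 109.881 (4× faster decay)
  n=3: λ₃ = 29.871π²/1.092² ≈ 247.232 (9× faster decay)
As t → ∞, higher modes decay exponentially faster. The n=1 mode dominates: φ ~ c₁ sin(πx/1.092) e^{-λ₁t}.
Decay rate: λ₁ = 3.319π²/1.092² ≈ 27.47.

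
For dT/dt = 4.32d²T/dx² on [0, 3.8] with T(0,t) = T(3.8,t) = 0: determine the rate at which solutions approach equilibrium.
Eigenvalues: λₙ = 4.32n²π²/3.8².
First three modes:
  n=1: λ₁ = 4.32π²/3.8² ≈ 2.953
  n=2: λ₂ = 17.28π²/3.8² ≈ 11.811 (4× faster decay)
  n=3: λ₃ = 38.88π²/3.8² ≈ 26.574 (9× faster decay)
As t → ∞, higher modes decay exponentially faster. The n=1 mode dominates: T ~ c₁ sin(πx/3.8) e^{-λ₁t}.
Decay rate: λ₁ = 4.32π²/3.8² ≈ 2.953.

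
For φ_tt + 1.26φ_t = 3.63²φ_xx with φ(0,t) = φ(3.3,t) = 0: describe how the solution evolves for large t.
φ → 0. Damping (γ=1.26) dissipates energy; oscillations decay exponentially.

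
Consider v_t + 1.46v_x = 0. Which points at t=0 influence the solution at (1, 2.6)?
A single point: x = -2.796. The characteristic through (1, 2.6) is x - 1.46t = const, so x = 1 - 1.46·2.6 = -2.796.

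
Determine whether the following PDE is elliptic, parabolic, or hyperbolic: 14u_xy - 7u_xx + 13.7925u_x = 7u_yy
Rewriting in standard form: -7u_xx + 14u_xy - 7u_yy + 13.7925u_x = 0. Coefficients: A = -7, B = 14, C = -7. B² - 4AC = 0, which is zero, so the equation is parabolic.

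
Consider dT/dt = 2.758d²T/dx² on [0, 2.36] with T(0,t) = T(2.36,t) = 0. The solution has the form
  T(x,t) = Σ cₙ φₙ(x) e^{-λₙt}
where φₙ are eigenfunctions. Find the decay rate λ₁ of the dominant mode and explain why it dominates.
Eigenvalues: λₙ = 2.758n²π²/2.36².
First three modes:
  n=1: λ₁ = 2.758π²/2.36² ≈ 4.887
  n=2: λ₂ = 11.032π²/2.36² ≈ 19.549 (4× faster decay)
  n=3: λ₃ = 24.822π²/2.36² ≈ 43.986 (9× faster decay)
As t → ∞, higher modes decay exponentially faster. The n=1 mode dominates: T ~ c₁ sin(πx/2.36) e^{-λ₁t}.
Decay rate: λ₁ = 2.758π²/2.36² ≈ 4.887.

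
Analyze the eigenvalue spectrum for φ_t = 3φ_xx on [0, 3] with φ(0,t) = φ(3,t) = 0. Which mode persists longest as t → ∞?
Eigenvalues: λₙ = 3n²π²/3².
First three modes:
  n=1: λ₁ = 3π²/3² ≈ 3.29
  n=2: λ₂ = 12π²/3² ≈ 13.159 (4× faster decay)
  n=3: λ₃ = 27π²/3² ≈ 29.609 (9× faster decay)
As t → ∞, higher modes decay exponentially faster. The n=1 mode dominates: φ ~ c₁ sin(πx/3) e^{-λ₁t}.
Decay rate: λ₁ = 3π²/3² ≈ 3.29.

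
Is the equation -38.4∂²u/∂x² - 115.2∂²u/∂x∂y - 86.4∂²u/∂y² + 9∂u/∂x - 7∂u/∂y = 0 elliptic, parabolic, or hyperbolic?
Computing B² - 4AC with A = -38.4, B = -115.2, C = -86.4: discriminant = 0 (zero). Answer: parabolic.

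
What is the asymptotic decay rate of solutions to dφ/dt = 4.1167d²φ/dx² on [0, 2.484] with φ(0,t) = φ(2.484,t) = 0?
Eigenvalues: λₙ = 4.1167n²π²/2.484².
First three modes:
  n=1: λ₁ = 4.1167π²/2.484² ≈ 6.585
  n=2: λ₂ = 16.4668π²/2.484² ≈ 26.339 (4× faster decay)
  n=3: λ₃ = 37.0503π²/2.484² ≈ 59.264 (9× faster decay)
As t → ∞, higher modes decay exponentially faster. The n=1 mode dominates: φ ~ c₁ sin(πx/2.484) e^{-λ₁t}.
Decay rate: λ₁ = 4.1167π²/2.484² ≈ 6.585.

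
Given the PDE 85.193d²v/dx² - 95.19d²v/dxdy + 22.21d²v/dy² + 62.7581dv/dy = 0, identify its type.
The second-order coefficients are A = 85.193, B = -95.19, C = 22.21. Since B² - 4AC = 1492.58998 > 0, this is a hyperbolic PDE.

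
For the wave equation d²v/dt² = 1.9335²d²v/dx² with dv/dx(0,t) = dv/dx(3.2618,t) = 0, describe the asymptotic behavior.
v oscillates about a mean that drifts linearly in t (generically unbounded; no decay). There is no damping, so the nonconstant modes persist as standing waves (energy conserved, no decay). But with Neumann conditions at both ends the constant mode has eigenvalue 0: the spatial mean M(t) of v satisfies M'' = 0, so M(t) = M(0) + M'(0)·t. Unless the initial velocity has zero mean (∫v_t(x,0)dx = 0), the solution grows linearly in t (unbounded, though not exponentially); if it does have zero mean, the solution stays bounded and simply oscillates.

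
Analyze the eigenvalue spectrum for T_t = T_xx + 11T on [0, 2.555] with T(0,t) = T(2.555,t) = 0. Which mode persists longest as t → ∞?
Eigenvalues: λₙ = n²π²/2.555² - 11.
First three modes:
  n=1: λ₁ = π²/2.555² - 11 ≈ -9.488
  n=2: λ₂ = 4π²/2.555² - 11 ≈ -4.952
  n=3: λ₃ = 9π²/2.555² - 11 ≈ 2.607
Since π²/2.555² ≈ 1.512 < 11, λ₁ < 0.
The n=1 mode grows fastest (−λₙ is largest for n=1) → dominates.
Asymptotic: T ~ c₁ sin(πx/2.555) e^{9.488t} (exponential growth at rate −λ₁ ≈ 9.488).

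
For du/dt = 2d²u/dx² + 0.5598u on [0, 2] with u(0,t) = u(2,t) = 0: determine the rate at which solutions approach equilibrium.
Eigenvalues: λₙ = 2n²π²/2² - 0.5598.
First three modes:
  n=1: λ₁ = 2π²/2² - 0.5598 ≈ 4.375
  n=2: λ₂ = 8π²/2² - 0.5598 ≈ 19.179
  n=3: λ₃ = 18π²/2² - 0.5598 ≈ 43.853
Since 2π²/2² ≈ 4.935 > 0.5598, all λₙ > 0.
The n=1 mode decays slowest → dominates as t → ∞.
Asymptotic: u ~ c₁ sin(πx/2) e^{-λ₁t} with decay rate λ₁ ≈ 4.375.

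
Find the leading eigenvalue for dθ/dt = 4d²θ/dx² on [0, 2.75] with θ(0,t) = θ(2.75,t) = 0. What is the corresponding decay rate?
Eigenvalues: λₙ = 4n²π²/2.75².
First three modes:
  n=1: λ₁ = 4π²/2.75² ≈ 5.22
  n=2: λ₂ = 16π²/2.75² ≈ 20.881 (4× faster decay)
  n=3: λ₃ = 36π²/2.75² ≈ 46.983 (9× faster decay)
As t → ∞, higher modes decay exponentially faster. The n=1 mode dominates: θ ~ c₁ sin(πx/2.75) e^{-λ₁t}.
Decay rate: λ₁ = 4π²/2.75² ≈ 5.22.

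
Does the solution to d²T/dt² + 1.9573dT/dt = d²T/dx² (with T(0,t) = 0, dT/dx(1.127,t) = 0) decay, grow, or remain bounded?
T → 0. Damping (γ=1.9573) dissipates energy; oscillations decay exponentially.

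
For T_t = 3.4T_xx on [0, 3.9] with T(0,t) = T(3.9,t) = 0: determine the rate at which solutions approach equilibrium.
Eigenvalues: λₙ = 3.4n²π²/3.9².
First three modes:
  n=1: λ₁ = 3.4π²/3.9² ≈ 2.206
  n=2: λ₂ = 13.6π²/3.9² ≈ 8.825 (4× faster decay)
  n=3: λ₃ = 30.6π²/3.9² ≈ 19.856 (9× faster decay)
As t → ∞, higher modes decay exponentially faster. The n=1 mode dominates: T ~ c₁ sin(πx/3.9) e^{-λ₁t}.
Decay rate: λ₁ = 3.4π²/3.9² ≈ 2.206.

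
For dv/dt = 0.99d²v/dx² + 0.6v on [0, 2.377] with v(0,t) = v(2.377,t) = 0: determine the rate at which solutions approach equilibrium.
Eigenvalues: λₙ = 0.99n²π²/2.377² - 0.6.
First three modes:
  n=1: λ₁ = 0.99π²/2.377² - 0.6 ≈ 1.129
  n=2: λ₂ = 3.96π²/2.377² - 0.6 ≈ 6.317
  n=3: λ₃ = 8.91π²/2.377² - 0.6 ≈ 14.964
Since 0.99π²/2.377² ≈ 1.729 > 0.6, all λₙ > 0.
The n=1 mode decays slowest → dominates as t → ∞.
Asymptotic: v ~ c₁ sin(πx/2.377) e^{-λ₁t} with decay rate λ₁ ≈ 1.129.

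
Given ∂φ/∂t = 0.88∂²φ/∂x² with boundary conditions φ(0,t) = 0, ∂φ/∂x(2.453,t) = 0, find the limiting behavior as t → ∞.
φ → 0. Heat escapes through the Dirichlet boundary.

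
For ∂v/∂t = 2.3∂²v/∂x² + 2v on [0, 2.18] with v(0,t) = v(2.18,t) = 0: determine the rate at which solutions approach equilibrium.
Eigenvalues: λₙ = 2.3n²π²/2.18² - 2.
First three modes:
  n=1: λ₁ = 2.3π²/2.18² - 2 ≈ 2.777
  n=2: λ₂ = 9.2π²/2.18² - 2 ≈ 17.106
  n=3: λ₃ = 20.7π²/2.18² - 2 ≈ 40.989
Since 2.3π²/2.18² ≈ 4.777 > 2, all λₙ > 0.
The n=1 mode decays slowest → dominates as t → ∞.
Asymptotic: v ~ c₁ sin(πx/2.18) e^{-λ₁t} with decay rate λ₁ ≈ 2.777.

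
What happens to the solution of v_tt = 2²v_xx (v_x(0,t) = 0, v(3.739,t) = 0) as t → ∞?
v oscillates (no decay). Energy is conserved; the solution oscillates indefinitely as standing waves.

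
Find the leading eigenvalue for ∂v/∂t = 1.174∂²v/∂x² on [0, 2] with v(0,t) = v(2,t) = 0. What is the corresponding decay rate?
Eigenvalues: λₙ = 1.174n²π²/2².
First three modes:
  n=1: λ₁ = 1.174π²/2² ≈ 2.897
  n=2: λ₂ = 4.696π²/2² ≈ 11.587 (4× faster decay)
  n=3: λ₃ = 10.566π²/2² ≈ 26.071 (9× faster decay)
As t → ∞, higher modes decay exponentially faster. The n=1 mode dominates: v ~ c₁ sin(πx/2) e^{-λ₁t}.
Decay rate: λ₁ = 1.174π²/2² ≈ 2.897.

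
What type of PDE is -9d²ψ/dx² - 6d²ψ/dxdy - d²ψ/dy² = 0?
With A = -9, B = -6, C = -1, the discriminant is 0. This is a parabolic PDE.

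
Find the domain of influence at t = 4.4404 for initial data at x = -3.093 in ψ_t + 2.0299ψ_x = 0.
At x = 5.92056796. The characteristic carries data from (-3.093, 0) to (5.92056796, 4.4404).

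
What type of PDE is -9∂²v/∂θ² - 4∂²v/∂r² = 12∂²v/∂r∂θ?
Rewriting in standard form: -4∂²v/∂r² - 12∂²v/∂r∂θ - 9∂²v/∂θ² = 0. With A = -4, B = -12, C = -9, the discriminant is 0. This is a parabolic PDE.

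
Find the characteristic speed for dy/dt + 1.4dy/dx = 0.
Speed = 1.4. Information travels along x - 1.4t = const (rightward).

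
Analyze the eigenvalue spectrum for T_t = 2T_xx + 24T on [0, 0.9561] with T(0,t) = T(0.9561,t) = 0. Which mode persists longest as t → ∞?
Eigenvalues: λₙ = 2n²π²/0.9561² - 24.
First three modes:
  n=1: λ₁ = 2π²/0.9561² - 24 ≈ -2.406
  n=2: λ₂ = 8π²/0.9561² - 24 ≈ 62.374
  n=3: λ₃ = 18π²/0.9561² - 24 ≈ 170.342
Since 2π²/0.9561² ≈ 21.594 < 24, λ₁ < 0.
The n=1 mode grows fastest (−λₙ is largest for n=1) → dominates.
Asymptotic: T ~ c₁ sin(πx/0.9561) e^{2.406t} (exponential growth at rate −λ₁ ≈ 2.406).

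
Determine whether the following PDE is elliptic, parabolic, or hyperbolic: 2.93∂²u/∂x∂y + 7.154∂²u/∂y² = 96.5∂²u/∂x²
Rewriting in standard form: -96.5∂²u/∂x² + 2.93∂²u/∂x∂y + 7.154∂²u/∂y² = 0. Coefficients: A = -96.5, B = 2.93, C = 7.154. B² - 4AC = 2770.0289, which is positive, so the equation is hyperbolic.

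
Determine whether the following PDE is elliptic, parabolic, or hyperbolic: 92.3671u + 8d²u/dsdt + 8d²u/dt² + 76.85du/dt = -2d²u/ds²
Rewriting in standard form: 2d²u/ds² + 8d²u/dsdt + 8d²u/dt² + 76.85du/dt + 92.3671u = 0. Coefficients: A = 2, B = 8, C = 8. B² - 4AC = 0, which is zero, so the equation is parabolic.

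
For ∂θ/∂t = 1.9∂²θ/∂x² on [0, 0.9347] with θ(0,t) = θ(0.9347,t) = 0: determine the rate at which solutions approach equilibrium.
Eigenvalues: λₙ = 1.9n²π²/0.9347².
First three modes:
  n=1: λ₁ = 1.9π²/0.9347² ≈ 21.464
  n=2: λ₂ = 7.6π²/0.9347² ≈ 85.856 (4× faster decay)
  n=3: λ₃ = 17.1π²/0.9347² ≈ 193.175 (9× faster decay)
As t → ∞, higher modes decay exponentially faster. The n=1 mode dominates: θ ~ c₁ sin(πx/0.9347) e^{-λ₁t}.
Decay rate: λ₁ = 1.9π²/0.9347² ≈ 21.464.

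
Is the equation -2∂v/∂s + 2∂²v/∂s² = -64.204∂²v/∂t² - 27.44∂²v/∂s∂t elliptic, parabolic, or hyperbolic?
Rewriting in standard form: 2∂²v/∂s² + 27.44∂²v/∂s∂t + 64.204∂²v/∂t² - 2∂v/∂s = 0. Computing B² - 4AC with A = 2, B = 27.44, C = 64.204: discriminant = 239.3216 (positive). Answer: hyperbolic.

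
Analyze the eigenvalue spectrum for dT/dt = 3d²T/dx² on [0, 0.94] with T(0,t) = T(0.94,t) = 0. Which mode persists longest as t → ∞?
Eigenvalues: λₙ = 3n²π²/0.94².
First three modes:
  n=1: λ₁ = 3π²/0.94² ≈ 33.509
  n=2: λ₂ = 12π²/0.94² ≈ 134.037 (4× faster decay)
  n=3: λ₃ = 27π²/0.94² ≈ 301.584 (9× faster decay)
As t → ∞, higher modes decay exponentially faster. The n=1 mode dominates: T ~ c₁ sin(πx/0.94) e^{-λ₁t}.
Decay rate: λ₁ = 3π²/0.94² ≈ 33.509.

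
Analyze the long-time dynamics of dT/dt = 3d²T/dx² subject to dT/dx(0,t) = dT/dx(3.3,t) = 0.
Long-time behavior: T → constant (steady state). Heat is conserved (no flux at boundaries); solution approaches the spatial average.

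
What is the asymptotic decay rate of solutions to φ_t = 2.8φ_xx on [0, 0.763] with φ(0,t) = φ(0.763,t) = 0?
Eigenvalues: λₙ = 2.8n²π²/0.763².
First three modes:
  n=1: λ₁ = 2.8π²/0.763² ≈ 47.469
  n=2: λ₂ = 11.2π²/0.763² ≈ 189.875 (4× faster decay)
  n=3: λ₃ = 25.2π²/0.763² ≈ 427.22 (9× faster decay)
As t → ∞, higher modes decay exponentially faster. The n=1 mode dominates: φ ~ c₁ sin(πx/0.763) e^{-λ₁t}.
Decay rate: λ₁ = 2.8π²/0.763² ≈ 47.469.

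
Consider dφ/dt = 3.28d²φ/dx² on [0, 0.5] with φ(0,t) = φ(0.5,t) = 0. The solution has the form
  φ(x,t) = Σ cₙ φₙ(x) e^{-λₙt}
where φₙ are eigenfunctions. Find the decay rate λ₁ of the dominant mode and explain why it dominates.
Eigenvalues: λₙ = 3.28n²π²/0.5².
First three modes:
  n=1: λ₁ = 3.28π²/0.5² ≈ 129.489
  n=2: λ₂ = 13.12π²/0.5² ≈ 517.957 (4× faster decay)
  n=3: λ₃ = 29.52π²/0.5² ≈ 1165.403 (9× faster decay)
As t → ∞, higher modes decay exponentially faster. The n=1 mode dominates: φ ~ c₁ sin(πx/0.5) e^{-λ₁t}.
Decay rate: λ₁ = 3.28π²/0.5² ≈ 129.489.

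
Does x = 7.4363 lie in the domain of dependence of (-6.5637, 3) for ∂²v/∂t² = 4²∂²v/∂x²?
No. The domain of dependence is [-18.5637, 5.4363], and 7.4363 is outside this interval.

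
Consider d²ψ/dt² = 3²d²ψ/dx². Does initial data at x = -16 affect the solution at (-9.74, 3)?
Yes. The domain of dependence is [-18.74, -0.74], and -16 ∈ [-18.74, -0.74].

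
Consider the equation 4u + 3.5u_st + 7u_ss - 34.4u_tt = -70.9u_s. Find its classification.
Rewriting in standard form: 7u_ss + 3.5u_st - 34.4u_tt + 70.9u_s + 4u = 0. Hyperbolic. (A = 7, B = 3.5, C = -34.4 gives B² - 4AC = 975.45.)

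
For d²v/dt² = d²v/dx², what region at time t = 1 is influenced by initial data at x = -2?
Domain of influence: [-3, -1]. Data at x = -2 spreads outward at speed 1.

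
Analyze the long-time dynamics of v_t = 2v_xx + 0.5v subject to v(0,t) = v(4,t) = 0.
Long-time behavior: v → 0. Diffusion dominates reaction (r=0.5 < κπ²/L²≈1.23); solution decays.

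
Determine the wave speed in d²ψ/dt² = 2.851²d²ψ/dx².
Speed = 2.851. Information travels along characteristics x = x₀ ± 2.851t.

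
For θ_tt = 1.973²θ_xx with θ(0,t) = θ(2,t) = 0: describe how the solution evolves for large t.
θ oscillates (no decay). Energy is conserved; the solution oscillates indefinitely as standing waves.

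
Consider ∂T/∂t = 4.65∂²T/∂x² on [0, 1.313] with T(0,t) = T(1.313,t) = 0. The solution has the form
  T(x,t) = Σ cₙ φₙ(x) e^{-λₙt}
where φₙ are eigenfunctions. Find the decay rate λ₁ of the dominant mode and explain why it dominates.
Eigenvalues: λₙ = 4.65n²π²/1.313².
First three modes:
  n=1: λ₁ = 4.65π²/1.313² ≈ 26.621
  n=2: λ₂ = 18.6π²/1.313² ≈ 106.484 (4× faster decay)
  n=3: λ₃ = 41.85π²/1.313² ≈ 239.588 (9× faster decay)
As t → ∞, higher modes decay exponentially faster. The n=1 mode dominates: T ~ c₁ sin(πx/1.313) e^{-λ₁t}.
Decay rate: λ₁ = 4.65π²/1.313² ≈ 26.621.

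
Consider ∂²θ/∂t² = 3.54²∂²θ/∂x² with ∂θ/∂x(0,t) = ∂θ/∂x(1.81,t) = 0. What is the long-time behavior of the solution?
As t → ∞, θ oscillates about a mean that drifts linearly in t (generically unbounded; no decay). There is no damping, so the nonconstant modes persist as standing waves (energy conserved, no decay). But with Neumann conditions at both ends the constant mode has eigenvalue 0: the spatial mean M(t) of θ satisfies M'' = 0, so M(t) = M(0) + M'(0)·t. Unless the initial velocity has zero mean (∫θ_t(x,0)dx = 0), the solution grows linearly in t (unbounded, though not exponentially); if it does have zero mean, the solution stays bounded and simply oscillates.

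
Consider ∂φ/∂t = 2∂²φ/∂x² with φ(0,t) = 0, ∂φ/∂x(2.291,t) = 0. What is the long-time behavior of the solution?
As t → ∞, φ → 0. Heat escapes through the Dirichlet boundary.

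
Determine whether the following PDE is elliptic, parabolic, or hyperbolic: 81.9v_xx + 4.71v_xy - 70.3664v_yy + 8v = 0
Coefficients: A = 81.9, B = 4.71, C = -70.3664. B² - 4AC = 23074.21674, which is positive, so the equation is hyperbolic.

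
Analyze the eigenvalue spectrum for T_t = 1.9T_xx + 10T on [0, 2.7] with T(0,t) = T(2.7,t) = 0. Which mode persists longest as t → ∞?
Eigenvalues: λₙ = 1.9n²π²/2.7² - 10.
First three modes:
  n=1: λ₁ = 1.9π²/2.7² - 10 ≈ -7.428
  n=2: λ₂ = 7.6π²/2.7² - 10 ≈ 0.289
  n=3: λ₃ = 17.1π²/2.7² - 10 ≈ 13.151
Since 1.9π²/2.7² ≈ 2.572 < 10, λ₁ < 0.
The n=1 mode grows fastest (−λₙ is largest for n=1) → dominates.
Asymptotic: T ~ c₁ sin(πx/2.7) e^{7.428t} (exponential growth at rate −λ₁ ≈ 7.428).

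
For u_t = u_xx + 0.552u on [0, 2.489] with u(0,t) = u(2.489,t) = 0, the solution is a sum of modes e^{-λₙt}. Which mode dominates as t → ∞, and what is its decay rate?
Eigenvalues: λₙ = n²π²/2.489² - 0.552.
First three modes:
  n=1: λ₁ = π²/2.489² - 0.552 ≈ 1.041
  n=2: λ₂ = 4π²/2.489² - 0.552 ≈ 5.821
  n=3: λ₃ = 9π²/2.489² - 0.552 ≈ 13.786
Since π²/2.489² ≈ 1.593 > 0.552, all λₙ > 0.
The n=1 mode decays slowest → dominates as t → ∞.
Asymptotic: u ~ c₁ sin(πx/2.489) e^{-λ₁t} with decay rate λ₁ ≈ 1.041.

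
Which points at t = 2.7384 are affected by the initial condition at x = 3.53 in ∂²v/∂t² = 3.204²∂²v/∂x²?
Domain of influence: [-5.2438336, 12.3038336]. Data at x = 3.53 spreads outward at speed 3.204.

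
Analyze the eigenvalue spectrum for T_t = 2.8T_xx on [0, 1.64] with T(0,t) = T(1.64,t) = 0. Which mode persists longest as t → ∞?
Eigenvalues: λₙ = 2.8n²π²/1.64².
First three modes:
  n=1: λ₁ = 2.8π²/1.64² ≈ 10.275
  n=2: λ₂ = 11.2π²/1.64² ≈ 41.099 (4× faster decay)
  n=3: λ₃ = 25.2π²/1.64² ≈ 92.472 (9× faster decay)
As t → ∞, higher modes decay exponentially faster. The n=1 mode dominates: T ~ c₁ sin(πx/1.64) e^{-λ₁t}.
Decay rate: λ₁ = 2.8π²/1.64² ≈ 10.275.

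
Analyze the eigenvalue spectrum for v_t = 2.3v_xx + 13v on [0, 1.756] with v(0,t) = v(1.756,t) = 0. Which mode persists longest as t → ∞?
Eigenvalues: λₙ = 2.3n²π²/1.756² - 13.
First three modes:
  n=1: λ₁ = 2.3π²/1.756² - 13 ≈ -5.638
  n=2: λ₂ = 9.2π²/1.756² - 13 ≈ 16.447
  n=3: λ₃ = 20.7π²/1.756² - 13 ≈ 53.255
Since 2.3π²/1.756² ≈ 7.362 < 13, λ₁ < 0.
The n=1 mode grows fastest (−λₙ is largest for n=1) → dominates.
Asymptotic: v ~ c₁ sin(πx/1.756) e^{5.638t} (exponential growth at rate −λ₁ ≈ 5.638).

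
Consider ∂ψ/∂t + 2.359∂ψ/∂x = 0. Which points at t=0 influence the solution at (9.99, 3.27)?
A single point: x = 2.27607. The characteristic through (9.99, 3.27) is x - 2.359t = const, so x = 9.99 - 2.359·3.27 = 2.27607.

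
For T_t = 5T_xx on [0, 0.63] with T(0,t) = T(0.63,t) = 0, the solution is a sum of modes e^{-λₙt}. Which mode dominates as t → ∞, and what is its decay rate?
Eigenvalues: λₙ = 5n²π²/0.63².
First three modes:
  n=1: λ₁ = 5π²/0.63² ≈ 124.334
  n=2: λ₂ = 20π²/0.63² ≈ 497.335 (4× faster decay)
  n=3: λ₃ = 45π²/0.63² ≈ 1119.003 (9× faster decay)
As t → ∞, higher modes decay exponentially faster. The n=1 mode dominates: T ~ c₁ sin(πx/0.63) e^{-λ₁t}.
Decay rate: λ₁ = 5π²/0.63² ≈ 124.334.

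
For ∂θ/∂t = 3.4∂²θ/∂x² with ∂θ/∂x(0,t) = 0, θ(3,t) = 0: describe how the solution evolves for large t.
θ → 0. Heat escapes through the Dirichlet boundary.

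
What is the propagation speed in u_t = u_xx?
Infinite. The heat equation is parabolic, not hyperbolic, so disturbances propagate instantly.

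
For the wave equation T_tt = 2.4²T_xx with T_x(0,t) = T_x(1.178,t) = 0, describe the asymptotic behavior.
T oscillates about a mean that drifts linearly in t (generically unbounded; no decay). There is no damping, so the nonconstant modes persist as standing waves (energy conserved, no decay). But with Neumann conditions at both ends the constant mode has eigenvalue 0: the spatial mean M(t) of T satisfies M'' = 0, so M(t) = M(0) + M'(0)·t. Unless the initial velocity has zero mean (∫T_t(x,0)dx = 0), the solution grows linearly in t (unbounded, though not exponentially); if it does have zero mean, the solution stays bounded and simply oscillates.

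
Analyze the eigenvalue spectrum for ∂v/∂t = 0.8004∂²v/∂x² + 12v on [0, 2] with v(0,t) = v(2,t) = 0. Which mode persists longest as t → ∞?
Eigenvalues: λₙ = 0.8004n²π²/2² - 12.
First three modes:
  n=1: λ₁ = 0.8004π²/2² - 12 ≈ -10.025
  n=2: λ₂ = 3.2016π²/2² - 12 ≈ -4.1
  n=3: λ₃ = 7.2036π²/2² - 12 ≈ 5.774
Since 0.8004π²/2² ≈ 1.975 < 12, λ₁ < 0.
The n=1 mode grows fastest (−λₙ is largest for n=1) → dominates.
Asymptotic: v ~ c₁ sin(πx/2) e^{10.025t} (exponential growth at rate −λ₁ ≈ 10.025).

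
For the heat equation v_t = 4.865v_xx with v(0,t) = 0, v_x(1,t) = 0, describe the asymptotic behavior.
v → 0. Heat escapes through the Dirichlet boundary.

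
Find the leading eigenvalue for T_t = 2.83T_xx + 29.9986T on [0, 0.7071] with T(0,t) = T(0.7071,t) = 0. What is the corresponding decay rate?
Eigenvalues: λₙ = 2.83n²π²/0.7071² - 29.9986.
First three modes:
  n=1: λ₁ = 2.83π²/0.7071² - 29.9986 ≈ 25.864
  n=2: λ₂ = 11.32π²/0.7071² - 29.9986 ≈ 193.454
  n=3: λ₃ = 25.47π²/0.7071² - 29.9986 ≈ 472.769
Since 2.83π²/0.7071² ≈ 55.863 > 29.9986, all λₙ > 0.
The n=1 mode decays slowest → dominates as t → ∞.
Asymptotic: T ~ c₁ sin(πx/0.7071) e^{-λ₁t} with decay rate λ₁ ≈ 25.864.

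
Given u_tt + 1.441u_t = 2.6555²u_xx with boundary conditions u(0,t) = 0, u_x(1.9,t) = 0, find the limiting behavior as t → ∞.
u → 0. Damping (γ=1.441) dissipates energy; oscillations decay exponentially.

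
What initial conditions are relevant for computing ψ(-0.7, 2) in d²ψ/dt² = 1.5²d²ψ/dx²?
Domain of dependence: [-3.7, 2.3]. Signals travel at speed 1.5, so data within |x - -0.7| ≤ 1.5·2 = 3 can reach the point.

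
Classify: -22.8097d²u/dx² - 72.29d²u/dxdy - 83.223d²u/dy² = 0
Elliptic (discriminant = -2367.3225524).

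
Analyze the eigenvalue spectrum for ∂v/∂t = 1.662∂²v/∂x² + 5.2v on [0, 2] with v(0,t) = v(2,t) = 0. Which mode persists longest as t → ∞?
Eigenvalues: λₙ = 1.662n²π²/2² - 5.2.
First three modes:
  n=1: λ₁ = 1.662π²/2² - 5.2 ≈ -1.099
  n=2: λ₂ = 6.648π²/2² - 5.2 ≈ 11.203
  n=3: λ₃ = 14.958π²/2² - 5.2 ≈ 31.707
Since 1.662π²/2² ≈ 4.101 < 5.2, λ₁ < 0.
The n=1 mode grows fastest (−λₙ is largest for n=1) → dominates.
Asymptotic: v ~ c₁ sin(πx/2) e^{1.099t} (exponential growth at rate −λ₁ ≈ 1.099).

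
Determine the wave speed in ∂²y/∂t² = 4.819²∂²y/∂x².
Speed = 4.819. Information travels along characteristics x = x₀ ± 4.819t.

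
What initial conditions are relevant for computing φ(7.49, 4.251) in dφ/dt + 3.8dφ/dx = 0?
A single point: x = -8.6638. The characteristic through (7.49, 4.251) is x - 3.8t = const, so x = 7.49 - 3.8·4.251 = -8.6638.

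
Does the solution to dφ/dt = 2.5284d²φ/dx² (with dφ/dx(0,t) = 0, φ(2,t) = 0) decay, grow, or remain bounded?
φ → 0. Heat escapes through the Dirichlet boundary.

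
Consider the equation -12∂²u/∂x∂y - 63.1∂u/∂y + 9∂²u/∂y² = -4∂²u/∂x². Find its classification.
Rewriting in standard form: 4∂²u/∂x² - 12∂²u/∂x∂y + 9∂²u/∂y² - 63.1∂u/∂y = 0. Parabolic. (A = 4, B = -12, C = 9 gives B² - 4AC = 0.)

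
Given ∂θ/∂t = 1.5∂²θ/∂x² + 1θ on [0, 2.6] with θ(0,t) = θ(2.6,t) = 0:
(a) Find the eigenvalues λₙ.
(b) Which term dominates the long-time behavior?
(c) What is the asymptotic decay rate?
Eigenvalues: λₙ = 1.5n²π²/2.6² - 1.
First three modes:
  n=1: λ₁ = 1.5π²/2.6² - 1 ≈ 1.19
  n=2: λ₂ = 6π²/2.6² - 1 ≈ 7.76
  n=3: λ₃ = 13.5π²/2.6² - 1 ≈ 18.71
Since 1.5π²/2.6² ≈ 2.19 > 1, all λₙ > 0.
The n=1 mode decays slowest → dominates as t → ∞.
Asymptotic: θ ~ c₁ sin(πx/2.6) e^{-λ₁t} with decay rate λ₁ ≈ 1.19.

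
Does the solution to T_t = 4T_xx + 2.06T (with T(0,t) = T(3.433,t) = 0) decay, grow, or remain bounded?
T → 0. Diffusion dominates reaction (r=2.06 < κπ²/L²≈3.35); solution decays.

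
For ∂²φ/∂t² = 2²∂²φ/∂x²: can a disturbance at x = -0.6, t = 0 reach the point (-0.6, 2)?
Yes. The domain of dependence is [-4.6, 3.4], and -0.6 ∈ [-4.6, 3.4].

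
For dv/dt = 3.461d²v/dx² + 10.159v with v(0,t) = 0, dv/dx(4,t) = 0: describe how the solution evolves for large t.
v grows unboundedly. Reaction dominates diffusion (r=10.159 > κπ²/(4L²)≈0.53); solution grows exponentially.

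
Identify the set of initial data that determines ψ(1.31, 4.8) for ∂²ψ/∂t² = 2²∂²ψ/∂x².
Domain of dependence: [-8.29, 10.91]. Signals travel at speed 2, so data within |x - 1.31| ≤ 2·4.8 = 9.6 can reach the point.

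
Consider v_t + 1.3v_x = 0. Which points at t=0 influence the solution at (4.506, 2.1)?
A single point: x = 1.776. The characteristic through (4.506, 2.1) is x - 1.3t = const, so x = 4.506 - 1.3·2.1 = 1.776.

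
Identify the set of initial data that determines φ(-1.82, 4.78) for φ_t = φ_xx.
The entire real line. The heat equation has infinite propagation speed: any initial disturbance instantly affects all points (though exponentially small far away).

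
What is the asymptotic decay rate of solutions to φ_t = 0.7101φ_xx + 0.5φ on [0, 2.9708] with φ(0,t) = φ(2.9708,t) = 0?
Eigenvalues: λₙ = 0.7101n²π²/2.9708² - 0.5.
First three modes:
  n=1: λ₁ = 0.7101π²/2.9708² - 0.5 ≈ 0.294
  n=2: λ₂ = 2.8404π²/2.9708² - 0.5 ≈ 2.676
  n=3: λ₃ = 6.3909π²/2.9708² - 0.5 ≈ 6.647
Since 0.7101π²/2.9708² ≈ 0.794 > 0.5, all λₙ > 0.
The n=1 mode decays slowest → dominates as t → ∞.
Asymptotic: φ ~ c₁ sin(πx/2.9708) e^{-λ₁t} with decay rate λ₁ ≈ 0.294.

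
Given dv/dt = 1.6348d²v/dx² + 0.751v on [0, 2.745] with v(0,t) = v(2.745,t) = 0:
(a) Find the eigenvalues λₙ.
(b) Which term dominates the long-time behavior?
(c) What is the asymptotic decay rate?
Eigenvalues: λₙ = 1.6348n²π²/2.745² - 0.751.
First three modes:
  n=1: λ₁ = 1.6348π²/2.745² - 0.751 ≈ 1.39
  n=2: λ₂ = 6.5392π²/2.745² - 0.751 ≈ 7.814
  n=3: λ₃ = 14.7132π²/2.745² - 0.751 ≈ 18.521
Since 1.6348π²/2.745² ≈ 2.141 > 0.751, all λₙ > 0.
The n=1 mode decays slowest → dominates as t → ∞.
Asymptotic: v ~ c₁ sin(πx/2.745) e^{-λ₁t} with decay rate λ₁ ≈ 1.39.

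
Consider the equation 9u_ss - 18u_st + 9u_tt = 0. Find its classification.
Parabolic. (A = 9, B = -18, C = 9 gives B² - 4AC = 0.)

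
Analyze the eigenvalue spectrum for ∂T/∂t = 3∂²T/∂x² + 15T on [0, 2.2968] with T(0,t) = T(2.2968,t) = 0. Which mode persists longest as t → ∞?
Eigenvalues: λₙ = 3n²π²/2.2968² - 15.
First three modes:
  n=1: λ₁ = 3π²/2.2968² - 15 ≈ -9.387
  n=2: λ₂ = 12π²/2.2968² - 15 ≈ 7.451
  n=3: λ₃ = 27π²/2.2968² - 15 ≈ 35.515
Since 3π²/2.2968² ≈ 5.613 < 15, λ₁ < 0.
The n=1 mode grows fastest (−λₙ is largest for n=1) → dominates.
Asymptotic: T ~ c₁ sin(πx/2.2968) e^{9.387t} (exponential growth at rate −λ₁ ≈ 9.387).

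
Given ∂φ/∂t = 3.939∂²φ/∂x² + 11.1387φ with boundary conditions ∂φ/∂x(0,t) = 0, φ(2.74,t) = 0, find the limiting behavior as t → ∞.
φ grows unboundedly. Reaction dominates diffusion (r=11.1387 > κπ²/(4L²)≈1.29); solution grows exponentially.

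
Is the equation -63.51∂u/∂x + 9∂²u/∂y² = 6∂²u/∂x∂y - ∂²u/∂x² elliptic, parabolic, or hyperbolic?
Rewriting in standard form: ∂²u/∂x² - 6∂²u/∂x∂y + 9∂²u/∂y² - 63.51∂u/∂x = 0. Computing B² - 4AC with A = 1, B = -6, C = 9: discriminant = 0 (zero). Answer: parabolic.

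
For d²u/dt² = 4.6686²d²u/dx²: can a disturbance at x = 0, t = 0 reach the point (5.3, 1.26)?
Yes. The domain of dependence is [-0.582436, 11.182436], and 0 ∈ [-0.582436, 11.182436].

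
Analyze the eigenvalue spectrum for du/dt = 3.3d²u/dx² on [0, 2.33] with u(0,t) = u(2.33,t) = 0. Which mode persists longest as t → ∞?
Eigenvalues: λₙ = 3.3n²π²/2.33².
First three modes:
  n=1: λ₁ = 3.3π²/2.33² ≈ 5.999
  n=2: λ₂ = 13.2π²/2.33² ≈ 23.997 (4× faster decay)
  n=3: λ₃ = 29.7π²/2.33² ≈ 53.994 (9× faster decay)
As t → ∞, higher modes decay exponentially faster. The n=1 mode dominates: u ~ c₁ sin(πx/2.33) e^{-λ₁t}.
Decay rate: λ₁ = 3.3π²/2.33² ≈ 5.999.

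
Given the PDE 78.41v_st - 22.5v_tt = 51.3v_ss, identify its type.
Rewriting in standard form: -51.3v_ss + 78.41v_st - 22.5v_tt = 0. The second-order coefficients are A = -51.3, B = 78.41, C = -22.5. Since B² - 4AC = 1531.1281 > 0, this is a hyperbolic PDE.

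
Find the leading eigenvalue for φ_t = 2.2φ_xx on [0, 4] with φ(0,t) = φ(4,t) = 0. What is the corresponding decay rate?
Eigenvalues: λₙ = 2.2n²π²/4².
First three modes:
  n=1: λ₁ = 2.2π²/4² ≈ 1.357
  n=2: λ₂ = 8.8π²/4² ≈ 5.428 (4× faster decay)
  n=3: λ₃ = 19.8π²/4² ≈ 12.214 (9× faster decay)
As t → ∞, higher modes decay exponentially faster. The n=1 mode dominates: φ ~ c₁ sin(πx/4) e^{-λ₁t}.
Decay rate: λ₁ = 2.2π²/4² ≈ 1.357.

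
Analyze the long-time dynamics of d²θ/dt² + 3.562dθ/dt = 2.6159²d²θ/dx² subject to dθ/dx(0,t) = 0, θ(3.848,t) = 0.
Long-time behavior: θ → 0. Damping (γ=3.562) dissipates energy; oscillations decay exponentially.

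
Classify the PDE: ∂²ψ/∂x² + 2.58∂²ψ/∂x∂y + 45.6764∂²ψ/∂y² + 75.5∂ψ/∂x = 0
A = 1, B = 2.58, C = 45.6764. Discriminant B² - 4AC = -176.0492. Since -176.0492 < 0, elliptic.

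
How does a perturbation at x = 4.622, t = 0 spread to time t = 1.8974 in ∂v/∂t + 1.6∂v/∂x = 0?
At x = 7.65784. The characteristic carries data from (4.622, 0) to (7.65784, 1.8974).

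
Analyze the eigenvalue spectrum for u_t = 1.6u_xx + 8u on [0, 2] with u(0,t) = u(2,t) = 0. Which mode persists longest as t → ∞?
Eigenvalues: λₙ = 1.6n²π²/2² - 8.
First three modes:
  n=1: λ₁ = 1.6π²/2² - 8 ≈ -4.052
  n=2: λ₂ = 6.4π²/2² - 8 ≈ 7.791
  n=3: λ₃ = 14.4π²/2² - 8 ≈ 27.531
Since 1.6π²/2² ≈ 3.948 < 8, λ₁ < 0.
The n=1 mode grows fastest (−λₙ is largest for n=1) → dominates.
Asymptotic: u ~ c₁ sin(πx/2) e^{4.052t} (exponential growth at rate −λ₁ ≈ 4.052).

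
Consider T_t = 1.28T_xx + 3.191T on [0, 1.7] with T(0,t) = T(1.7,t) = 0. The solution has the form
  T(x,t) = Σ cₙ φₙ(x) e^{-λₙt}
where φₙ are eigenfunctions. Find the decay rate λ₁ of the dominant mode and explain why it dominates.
Eigenvalues: λₙ = 1.28n²π²/1.7² - 3.191.
First three modes:
  n=1: λ₁ = 1.28π²/1.7² - 3.191 ≈ 1.18
  n=2: λ₂ = 5.12π²/1.7² - 3.191 ≈ 14.294
  n=3: λ₃ = 11.52π²/1.7² - 3.191 ≈ 36.151
Since 1.28π²/1.7² ≈ 4.371 > 3.191, all λₙ > 0.
The n=1 mode decays slowest → dominates as t → ∞.
Asymptotic: T ~ c₁ sin(πx/1.7) e^{-λ₁t} with decay rate λ₁ ≈ 1.18.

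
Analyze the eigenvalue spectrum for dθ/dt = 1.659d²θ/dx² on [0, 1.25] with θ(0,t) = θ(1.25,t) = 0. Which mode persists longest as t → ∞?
Eigenvalues: λₙ = 1.659n²π²/1.25².
First three modes:
  n=1: λ₁ = 1.659π²/1.25² ≈ 10.479
  n=2: λ₂ = 6.636π²/1.25² ≈ 41.917 (4× faster decay)
  n=3: λ₃ = 14.931π²/1.25² ≈ 94.312 (9× faster decay)
As t → ∞, higher modes decay exponentially faster. The n=1 mode dominates: θ ~ c₁ sin(πx/1.25) e^{-λ₁t}.
Decay rate: λ₁ = 1.659π²/1.25² ≈ 10.479.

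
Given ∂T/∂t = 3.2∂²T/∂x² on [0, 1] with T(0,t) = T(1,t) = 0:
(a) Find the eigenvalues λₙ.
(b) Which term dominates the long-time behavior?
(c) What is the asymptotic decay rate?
Eigenvalues: λₙ = 3.2n²π².
First three modes:
  n=1: λ₁ = 3.2π² ≈ 31.583
  n=2: λ₂ = 12.8π² ≈ 126.331 (4× faster decay)
  n=3: λ₃ = 28.8π² ≈ 284.245 (9× faster decay)
As t → ∞, higher modes decay exponentially faster. The n=1 mode dominates: T ~ c₁ sin(πx) e^{-λ₁t}.
Decay rate: λ₁ = 3.2π² ≈ 31.583.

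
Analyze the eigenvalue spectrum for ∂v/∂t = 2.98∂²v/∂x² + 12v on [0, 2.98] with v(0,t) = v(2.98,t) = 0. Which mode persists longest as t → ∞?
Eigenvalues: λₙ = 2.98n²π²/2.98² - 12.
First three modes:
  n=1: λ₁ = 2.98π²/2.98² - 12 ≈ -8.688
  n=2: λ₂ = 11.92π²/2.98² - 12 ≈ 1.248
  n=3: λ₃ = 26.82π²/2.98² - 12 ≈ 17.808
Since 2.98π²/2.98² ≈ 3.312 < 12, λ₁ < 0.
The n=1 mode grows fastest (−λₙ is largest for n=1) → dominates.
Asymptotic: v ~ c₁ sin(πx/2.98) e^{8.688t} (exponential growth at rate −λ₁ ≈ 8.688).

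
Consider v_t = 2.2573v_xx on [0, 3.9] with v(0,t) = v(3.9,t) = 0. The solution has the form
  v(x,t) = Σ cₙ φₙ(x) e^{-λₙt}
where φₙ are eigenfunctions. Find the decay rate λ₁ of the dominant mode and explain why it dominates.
Eigenvalues: λₙ = 2.2573n²π²/3.9².
First three modes:
  n=1: λ₁ = 2.2573π²/3.9² ≈ 1.465
  n=2: λ₂ = 9.0292π²/3.9² ≈ 5.859 (4× faster decay)
  n=3: λ₃ = 20.3157π²/3.9² ≈ 13.183 (9× faster decay)
As t → ∞, higher modes decay exponentially faster. The n=1 mode dominates: v ~ c₁ sin(πx/3.9) e^{-λ₁t}.
Decay rate: λ₁ = 2.2573π²/3.9² ≈ 1.465.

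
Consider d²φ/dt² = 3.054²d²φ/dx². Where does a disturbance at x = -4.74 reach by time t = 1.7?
Domain of influence: [-9.9318, 0.4518]. Data at x = -4.74 spreads outward at speed 3.054.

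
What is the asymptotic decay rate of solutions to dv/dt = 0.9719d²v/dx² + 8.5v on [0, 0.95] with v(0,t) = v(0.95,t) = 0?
Eigenvalues: λₙ = 0.9719n²π²/0.95² - 8.5.
First three modes:
  n=1: λ₁ = 0.9719π²/0.95² - 8.5 ≈ 2.129
  n=2: λ₂ = 3.8876π²/0.95² - 8.5 ≈ 34.014
  n=3: λ₃ = 8.7471π²/0.95² - 8.5 ≈ 87.157
Since 0.9719π²/0.95² ≈ 10.629 > 8.5, all λₙ > 0.
The n=1 mode decays slowest → dominates as t → ∞.
Asymptotic: v ~ c₁ sin(πx/0.95) e^{-λ₁t} with decay rate λ₁ ≈ 2.129.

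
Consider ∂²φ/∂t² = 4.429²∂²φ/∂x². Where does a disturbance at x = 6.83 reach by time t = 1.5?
Domain of influence: [0.1865, 13.4735]. Data at x = 6.83 spreads outward at speed 4.429.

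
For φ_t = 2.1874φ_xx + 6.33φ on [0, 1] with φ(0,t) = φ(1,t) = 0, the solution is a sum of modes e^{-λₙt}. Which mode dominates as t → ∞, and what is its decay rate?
Eigenvalues: λₙ = 2.1874n²π²/1² - 6.33.
First three modes:
  n=1: λ₁ = 2.1874π² - 6.33 ≈ 15.259
  n=2: λ₂ = 8.7496π² - 6.33 ≈ 80.025
  n=3: λ₃ = 19.6866π² - 6.33 ≈ 187.969
Since 2.1874π² ≈ 21.589 > 6.33, all λₙ > 0.
The n=1 mode decays slowest → dominates as t → ∞.
Asymptotic: φ ~ c₁ sin(πx/1) e^{-λ₁t} with decay rate λ₁ ≈ 15.259.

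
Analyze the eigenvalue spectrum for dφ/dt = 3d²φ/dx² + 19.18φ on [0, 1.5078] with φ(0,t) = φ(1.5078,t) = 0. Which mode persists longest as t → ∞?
Eigenvalues: λₙ = 3n²π²/1.5078² - 19.18.
First three modes:
  n=1: λ₁ = 3π²/1.5078² - 19.18 ≈ -6.156
  n=2: λ₂ = 12π²/1.5078² - 19.18 ≈ 32.915
  n=3: λ₃ = 27π²/1.5078² - 19.18 ≈ 98.033
Since 3π²/1.5078² ≈ 13.024 < 19.18, λ₁ < 0.
The n=1 mode grows fastest (−λₙ is largest for n=1) → dominates.
Asymptotic: φ ~ c₁ sin(πx/1.5078) e^{6.156t} (exponential growth at rate −λ₁ ≈ 6.156).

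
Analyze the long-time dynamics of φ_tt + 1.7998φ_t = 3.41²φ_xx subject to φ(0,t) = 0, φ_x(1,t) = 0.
Long-time behavior: φ → 0. Damping (γ=1.7998) dissipates energy; oscillations decay exponentially.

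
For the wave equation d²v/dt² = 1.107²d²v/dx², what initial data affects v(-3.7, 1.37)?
Domain of dependence: [-5.21659, -2.18341]. Signals travel at speed 1.107, so data within |x - -3.7| ≤ 1.107·1.37 = 1.51659 can reach the point.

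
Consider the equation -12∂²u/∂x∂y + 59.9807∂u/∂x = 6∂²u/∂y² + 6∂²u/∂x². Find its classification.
Rewriting in standard form: -6∂²u/∂x² - 12∂²u/∂x∂y - 6∂²u/∂y² + 59.9807∂u/∂x = 0. Parabolic. (A = -6, B = -12, C = -6 gives B² - 4AC = 0.)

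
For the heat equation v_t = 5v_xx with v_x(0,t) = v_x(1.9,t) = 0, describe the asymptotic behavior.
v → constant (steady state). Heat is conserved (no flux at boundaries); solution approaches the spatial average.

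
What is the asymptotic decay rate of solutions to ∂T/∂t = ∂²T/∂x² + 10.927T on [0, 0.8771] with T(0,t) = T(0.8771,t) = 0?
Eigenvalues: λₙ = n²π²/0.8771² - 10.927.
First three modes:
  n=1: λ₁ = π²/0.8771² - 10.927 ≈ 1.902
  n=2: λ₂ = 4π²/0.8771² - 10.927 ≈ 40.39
  n=3: λ₃ = 9π²/0.8771² - 10.927 ≈ 104.536
Since π²/0.8771² ≈ 12.829 > 10.927, all λₙ > 0.
The n=1 mode decays slowest → dominates as t → ∞.
Asymptotic: T ~ c₁ sin(πx/0.8771) e^{-λ₁t} with decay rate λ₁ ≈ 1.902.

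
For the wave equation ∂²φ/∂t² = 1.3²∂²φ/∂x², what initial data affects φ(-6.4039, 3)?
Domain of dependence: [-10.3039, -2.5039]. Signals travel at speed 1.3, so data within |x - -6.4039| ≤ 1.3·3 = 3.9 can reach the point.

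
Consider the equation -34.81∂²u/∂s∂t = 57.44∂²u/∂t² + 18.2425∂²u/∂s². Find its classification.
Rewriting in standard form: -18.2425∂²u/∂s² - 34.81∂²u/∂s∂t - 57.44∂²u/∂t² = 0. Elliptic. (A = -18.2425, B = -34.81, C = -57.44 gives B² - 4AC = -2979.6607.)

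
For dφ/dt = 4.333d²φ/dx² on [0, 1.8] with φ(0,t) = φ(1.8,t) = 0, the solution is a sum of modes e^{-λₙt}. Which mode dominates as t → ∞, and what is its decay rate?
Eigenvalues: λₙ = 4.333n²π²/1.8².
First three modes:
  n=1: λ₁ = 4.333π²/1.8² ≈ 13.199
  n=2: λ₂ = 17.332π²/1.8² ≈ 52.796 (4× faster decay)
  n=3: λ₃ = 38.997π²/1.8² ≈ 118.792 (9× faster decay)
As t → ∞, higher modes decay exponentially faster. The n=1 mode dominates: φ ~ c₁ sin(πx/1.8) e^{-λ₁t}.
Decay rate: λ₁ = 4.333π²/1.8² ≈ 13.199.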